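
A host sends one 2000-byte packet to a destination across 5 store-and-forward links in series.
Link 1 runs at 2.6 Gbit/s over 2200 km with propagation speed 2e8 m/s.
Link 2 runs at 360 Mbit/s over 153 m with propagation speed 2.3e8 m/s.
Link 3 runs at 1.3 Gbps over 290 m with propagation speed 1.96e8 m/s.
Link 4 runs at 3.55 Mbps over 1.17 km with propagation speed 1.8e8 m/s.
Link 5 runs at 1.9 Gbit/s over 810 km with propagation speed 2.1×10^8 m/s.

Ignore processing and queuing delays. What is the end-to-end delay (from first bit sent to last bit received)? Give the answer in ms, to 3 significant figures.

19.4 ms

L = 2000 × 8 = 16000 bits.
Transmission delays (L/R per hop): 0.00615385, 0.0444444, 0.0123077, 4.50704, 0.00842105 ms; sum = 4.57837 ms.
Propagation delays (d/s per hop): 11, 0.000665217, 0.00147959, 0.0065, 3.85714 ms; sum = 14.8658 ms.
End-to-end = 19.4 ms.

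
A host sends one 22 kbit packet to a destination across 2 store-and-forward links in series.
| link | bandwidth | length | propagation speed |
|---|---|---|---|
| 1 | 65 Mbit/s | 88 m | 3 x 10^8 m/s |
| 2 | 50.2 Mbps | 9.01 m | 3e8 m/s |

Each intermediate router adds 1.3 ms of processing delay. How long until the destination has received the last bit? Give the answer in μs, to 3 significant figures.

L = 22000 bits.
Transmission delays (L/R per hop): 338.462, 438.247 μs; sum = 776.709 μs.
Propagation delays (d/s per hop): 0.293333, 0.0300333 μs; sum = 0.323367 μs.
Processing at 1 router(s): 1 × 1.3 ms = 1300 μs.
End-to-end = 2080 μs.

2080 μs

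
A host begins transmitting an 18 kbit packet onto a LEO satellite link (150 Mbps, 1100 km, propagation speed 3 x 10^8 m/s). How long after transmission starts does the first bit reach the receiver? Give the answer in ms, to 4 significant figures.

First bit experiences only propagation delay: d/s = 1100000/300000000 = 3.667 ms.

3.667 ms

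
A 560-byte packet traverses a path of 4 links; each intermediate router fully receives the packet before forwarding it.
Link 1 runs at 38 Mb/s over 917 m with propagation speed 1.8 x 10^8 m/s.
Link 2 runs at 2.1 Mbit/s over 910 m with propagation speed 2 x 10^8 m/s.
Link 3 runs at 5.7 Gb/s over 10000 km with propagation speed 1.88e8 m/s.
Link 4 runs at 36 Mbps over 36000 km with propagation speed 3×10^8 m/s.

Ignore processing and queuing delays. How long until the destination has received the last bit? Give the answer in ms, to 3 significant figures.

L = 560 × 8 = 4480 bits.
Transmission delays (L/R per hop): 0.117895, 2.13333, 0.000785965, 0.124444 ms; sum = 2.37646 ms.
Propagation delays (d/s per hop): 0.00509444, 0.00455, 53.1915, 120 ms; sum = 173.201 ms.
End-to-end = 176 ms.

176 ms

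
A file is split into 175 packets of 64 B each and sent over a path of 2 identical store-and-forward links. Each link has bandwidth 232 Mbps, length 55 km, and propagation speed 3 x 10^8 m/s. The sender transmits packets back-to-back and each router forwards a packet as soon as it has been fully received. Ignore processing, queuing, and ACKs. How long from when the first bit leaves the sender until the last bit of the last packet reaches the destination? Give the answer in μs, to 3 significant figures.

755 μs

Per-hop transmission t_tx = L/R = 512/232000000 = 2.2069 μs.
Per-hop propagation t_prop = 55000/300000000 = 183.333 μs.
Pipeline fill: first packet needs 2·t_tx to clear all hops; remaining 174 packets each add one t_tx.
Total = (2+175-1)·t_tx + 2·t_prop = 176·2.2069 + 2·183.333 = 755 μs.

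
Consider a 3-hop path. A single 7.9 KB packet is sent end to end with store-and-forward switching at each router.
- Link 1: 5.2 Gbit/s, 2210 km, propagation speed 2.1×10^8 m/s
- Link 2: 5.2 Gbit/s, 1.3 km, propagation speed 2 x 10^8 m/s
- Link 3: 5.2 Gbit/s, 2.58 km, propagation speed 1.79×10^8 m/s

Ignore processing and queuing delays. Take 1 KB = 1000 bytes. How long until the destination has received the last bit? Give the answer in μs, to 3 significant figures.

10600 μs

L = 63200 bits.
Transmission delay per hop = L/R = 63200/5200000000 = 12.1538 μs; 3 hops → 36.4615 μs.
Propagation delays (d/s per hop): 10523.8, 6.5, 14.4134 μs; sum = 10544.7 μs.
End-to-end = 10600 μs.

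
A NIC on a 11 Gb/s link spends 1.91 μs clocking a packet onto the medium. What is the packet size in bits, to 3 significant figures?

L = R × t_tx = 11000000000 b/s × 1.91e-06 s = 21010 bits.

21000 bits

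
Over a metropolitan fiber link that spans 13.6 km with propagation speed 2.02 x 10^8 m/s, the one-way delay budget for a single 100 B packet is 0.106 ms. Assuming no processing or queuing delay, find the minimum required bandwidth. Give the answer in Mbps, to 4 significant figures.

20.69 Mbps

L = 800 bits.
Propagation delay = 13600 / 202000000 = 0.0673267 ms.
Transmission budget = 0.106 − 0.0673267 = 0.0386733 ms.
R ≥ L / t_tx = 800 bits / 3.86733e-05 s = 20.69 Mbps.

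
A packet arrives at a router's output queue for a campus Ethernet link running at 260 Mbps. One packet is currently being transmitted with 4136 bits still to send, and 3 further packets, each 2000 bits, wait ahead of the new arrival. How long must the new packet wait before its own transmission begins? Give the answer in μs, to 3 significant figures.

Each queued packet: L/R = 2000/260000000 = 7.69231 μs.
3 queued → 23.0769 μs.
Plus remaining 4136 bits of current packet: 15.9077 μs.
Queuing delay = 39.0 μs.

39.0 μs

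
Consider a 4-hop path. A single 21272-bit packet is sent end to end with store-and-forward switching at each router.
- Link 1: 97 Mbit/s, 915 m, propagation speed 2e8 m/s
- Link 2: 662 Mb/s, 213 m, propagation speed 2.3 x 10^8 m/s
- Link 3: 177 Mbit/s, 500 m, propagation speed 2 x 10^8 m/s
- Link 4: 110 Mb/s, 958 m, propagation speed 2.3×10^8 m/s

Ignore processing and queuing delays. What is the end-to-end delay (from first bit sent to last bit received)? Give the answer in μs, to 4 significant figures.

577.2 μs

Transmission delays (L/R per hop): 219.299, 32.1329, 120.181, 193.382 μs; sum = 564.995 μs.
Propagation delays (d/s per hop): 4.575, 0.926087, 2.5, 4.16522 μs; sum = 12.1663 μs.
End-to-end = 577.2 μs.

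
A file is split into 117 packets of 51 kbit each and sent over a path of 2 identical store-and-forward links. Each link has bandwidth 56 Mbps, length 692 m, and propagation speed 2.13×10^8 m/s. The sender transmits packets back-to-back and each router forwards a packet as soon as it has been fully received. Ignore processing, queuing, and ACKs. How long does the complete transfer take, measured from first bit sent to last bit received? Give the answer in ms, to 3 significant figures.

Per-hop transmission t_tx = L/R = 51000/56000000 = 0.910714 ms.
Per-hop propagation t_prop = 692/213000000 = 0.00324883 ms.
Pipeline fill: first packet needs 2·t_tx to clear all hops; remaining 116 packets each add one t_tx.
Total = (2+117-1)·t_tx + 2·t_prop = 118·0.910714 + 2·0.00324883 = 107 ms.

107 ms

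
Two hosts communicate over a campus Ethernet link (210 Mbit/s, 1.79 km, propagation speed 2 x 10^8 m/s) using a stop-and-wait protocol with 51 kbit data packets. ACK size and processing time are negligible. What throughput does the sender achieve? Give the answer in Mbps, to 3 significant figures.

t_tx = L/R = 51000/210000000 = 0.000242857 s.
t_prop = 1790/200000000 = 8.95e-06 s; RTT = 1.79e-05 s.
Cycle = t_tx + RTT = 0.000260757 s.
Throughput = L / cycle = 51000 / 0.000260757 = 196 Mbps.

196 Mbps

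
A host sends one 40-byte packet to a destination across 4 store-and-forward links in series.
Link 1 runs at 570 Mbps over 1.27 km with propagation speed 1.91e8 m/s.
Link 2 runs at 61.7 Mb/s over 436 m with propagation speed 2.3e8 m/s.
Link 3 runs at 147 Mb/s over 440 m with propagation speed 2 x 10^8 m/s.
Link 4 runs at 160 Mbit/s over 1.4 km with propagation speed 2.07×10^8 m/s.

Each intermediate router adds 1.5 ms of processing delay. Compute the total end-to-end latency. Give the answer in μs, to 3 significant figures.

L = 40 × 8 = 320 bits.
Transmission delays (L/R per hop): 0.561404, 5.18639, 2.17687, 2 μs; sum = 9.92466 μs.
Propagation delays (d/s per hop): 6.64921, 1.89565, 2.2, 6.76329 μs; sum = 17.5082 μs.
Processing at 3 router(s): 3 × 1.5 ms = 4500 μs.
End-to-end = 4530 μs.

4530 μs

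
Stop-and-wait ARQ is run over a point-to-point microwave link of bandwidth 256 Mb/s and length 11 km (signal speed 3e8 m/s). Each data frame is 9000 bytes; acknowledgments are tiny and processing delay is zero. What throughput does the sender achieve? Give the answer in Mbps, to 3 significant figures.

203 Mbps

t_tx = L/R = 72000/256000000 = 0.00028125 s.
t_prop = 11000/300000000 = 3.66667e-05 s; RTT = 7.33333e-05 s.
Cycle = t_tx + RTT = 0.000354583 s.
Throughput = L / cycle = 72000 / 0.000354583 = 203 Mbps.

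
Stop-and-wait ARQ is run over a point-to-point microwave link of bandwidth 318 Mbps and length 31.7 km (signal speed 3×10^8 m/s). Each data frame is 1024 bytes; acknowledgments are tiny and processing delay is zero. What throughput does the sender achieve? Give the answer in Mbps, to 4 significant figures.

34.55 Mbps

t_tx = L/R = 8192/318000000 = 2.5761e-05 s.
t_prop = 31700/300000000 = 0.000105667 s; RTT = 0.000211333 s.
Cycle = t_tx + RTT = 0.000237094 s.
Throughput = L / cycle = 8192 / 0.000237094 = 34.55 Mbps.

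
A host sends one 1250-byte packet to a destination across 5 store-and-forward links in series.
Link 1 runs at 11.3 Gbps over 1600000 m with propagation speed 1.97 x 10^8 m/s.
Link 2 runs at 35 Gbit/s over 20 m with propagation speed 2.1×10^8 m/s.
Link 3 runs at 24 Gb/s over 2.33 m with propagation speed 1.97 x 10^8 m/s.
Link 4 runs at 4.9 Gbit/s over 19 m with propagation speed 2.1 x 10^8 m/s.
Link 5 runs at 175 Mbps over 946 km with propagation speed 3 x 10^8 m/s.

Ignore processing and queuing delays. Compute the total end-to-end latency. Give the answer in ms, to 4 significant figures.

L = 1250 × 8 = 10000 bits.
Transmission delays (L/R per hop): 0.000884956, 0.000285714, 0.000416667, 0.00204082, 0.0571429 ms; sum = 0.060771 ms.
Propagation delays (d/s per hop): 8.12183, 9.52381e-05, 1.18274e-05, 9.04762e-05, 3.15333 ms; sum = 11.2754 ms.
End-to-end = 11.34 ms.

11.34 ms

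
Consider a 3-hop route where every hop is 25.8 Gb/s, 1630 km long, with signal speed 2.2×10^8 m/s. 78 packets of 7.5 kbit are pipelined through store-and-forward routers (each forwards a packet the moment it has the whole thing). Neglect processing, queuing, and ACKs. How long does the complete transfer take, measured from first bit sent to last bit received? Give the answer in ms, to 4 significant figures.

22.25 ms

Per-hop transmission t_tx = L/R = 7500/25800000000 = 0.000290698 ms.
Per-hop propagation t_prop = 1630000/2.2e+08 = 7.40909 ms.
Pipeline fill: first packet needs 3·t_tx to clear all hops; remaining 77 packets each add one t_tx.
Total = (3+78-1)·t_tx + 3·t_prop = 80·0.000290698 + 3·7.40909 = 22.25 ms.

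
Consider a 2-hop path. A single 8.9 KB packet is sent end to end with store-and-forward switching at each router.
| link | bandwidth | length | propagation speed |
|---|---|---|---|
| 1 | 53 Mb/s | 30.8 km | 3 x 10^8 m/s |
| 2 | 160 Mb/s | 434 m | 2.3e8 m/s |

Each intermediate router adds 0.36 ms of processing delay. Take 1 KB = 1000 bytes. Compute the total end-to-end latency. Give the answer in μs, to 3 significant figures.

2250 μs

L = 71200 bits.
Transmission delays (L/R per hop): 1343.4, 445 μs; sum = 1788.4 μs.
Propagation delays (d/s per hop): 102.667, 1.88696 μs; sum = 104.554 μs.
Processing at 1 router(s): 1 × 0.36 ms = 360 μs.
End-to-end = 2250 μs.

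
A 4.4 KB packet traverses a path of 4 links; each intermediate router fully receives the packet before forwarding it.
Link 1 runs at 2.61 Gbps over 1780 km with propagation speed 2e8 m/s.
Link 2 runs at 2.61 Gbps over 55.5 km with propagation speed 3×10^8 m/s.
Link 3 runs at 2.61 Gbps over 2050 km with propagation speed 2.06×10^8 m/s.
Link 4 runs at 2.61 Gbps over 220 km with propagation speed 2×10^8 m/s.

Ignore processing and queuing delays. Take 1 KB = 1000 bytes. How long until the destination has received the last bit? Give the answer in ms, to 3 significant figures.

20.2 ms

L = 35200 bits.
Transmission delay per hop = L/R = 35200/2610000000 = 0.0134866 ms; 4 hops → 0.0539464 ms.
Propagation delays (d/s per hop): 8.9, 0.185, 9.95146, 1.1 ms; sum = 20.1365 ms.
End-to-end = 20.2 ms.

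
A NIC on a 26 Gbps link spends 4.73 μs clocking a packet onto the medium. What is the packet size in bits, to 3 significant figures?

123000 bits

L = R × t_tx = 26000000000 b/s × 4.73e-06 s = 122980 bits.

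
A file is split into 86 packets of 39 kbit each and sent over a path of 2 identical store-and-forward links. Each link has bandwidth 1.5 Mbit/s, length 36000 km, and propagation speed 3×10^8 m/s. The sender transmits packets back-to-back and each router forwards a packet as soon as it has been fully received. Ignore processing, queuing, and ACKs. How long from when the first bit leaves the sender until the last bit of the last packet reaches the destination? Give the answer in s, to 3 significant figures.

Per-hop transmission t_tx = L/R = 39000/1500000 = 0.026 s.
Per-hop propagation t_prop = 36000000/300000000 = 0.12 s.
Pipeline fill: first packet needs 2·t_tx to clear all hops; remaining 85 packets each add one t_tx.
Total = (2+86-1)·t_tx + 2·t_prop = 87·0.026 + 2·0.12 = 2.50 s.

2.50 s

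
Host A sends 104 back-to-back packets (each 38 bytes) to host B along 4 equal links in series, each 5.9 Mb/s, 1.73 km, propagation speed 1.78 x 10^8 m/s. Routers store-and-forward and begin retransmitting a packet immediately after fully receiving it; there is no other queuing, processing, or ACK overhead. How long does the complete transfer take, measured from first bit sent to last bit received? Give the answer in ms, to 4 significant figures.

Per-hop transmission t_tx = L/R = 304/5900000 = 0.0515254 ms.
Per-hop propagation t_prop = 1730/178000000 = 0.0097191 ms.
Pipeline fill: first packet needs 4·t_tx to clear all hops; remaining 103 packets each add one t_tx.
Total = (4+104-1)·t_tx + 4·t_prop = 107·0.0515254 + 4·0.0097191 = 5.552 ms.

5.552 ms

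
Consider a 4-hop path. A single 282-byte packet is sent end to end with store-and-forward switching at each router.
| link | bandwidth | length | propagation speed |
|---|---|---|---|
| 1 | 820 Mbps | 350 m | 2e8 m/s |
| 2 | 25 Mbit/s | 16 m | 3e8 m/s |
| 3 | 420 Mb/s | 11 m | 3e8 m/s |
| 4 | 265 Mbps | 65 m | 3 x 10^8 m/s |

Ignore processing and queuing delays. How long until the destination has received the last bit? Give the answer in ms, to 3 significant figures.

0.109 ms

L = 282 × 8 = 2256 bits.
Transmission delays (L/R per hop): 0.00275122, 0.09024, 0.00537143, 0.00851321 ms; sum = 0.106876 ms.
Propagation delays (d/s per hop): 0.00175, 5.33333e-05, 3.66667e-05, 0.000216667 ms; sum = 0.00205667 ms.
End-to-end = 0.109 ms.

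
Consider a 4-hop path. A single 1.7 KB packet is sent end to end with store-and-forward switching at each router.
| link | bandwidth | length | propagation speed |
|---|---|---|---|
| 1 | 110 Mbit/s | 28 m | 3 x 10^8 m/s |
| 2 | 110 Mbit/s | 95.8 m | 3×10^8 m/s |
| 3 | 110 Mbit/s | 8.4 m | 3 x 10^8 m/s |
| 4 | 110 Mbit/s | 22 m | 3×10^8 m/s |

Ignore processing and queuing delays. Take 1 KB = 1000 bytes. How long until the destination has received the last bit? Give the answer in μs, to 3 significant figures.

L = 13600 bits.
Transmission delay per hop = L/R = 13600/110000000 = 123.636 μs; 4 hops → 494.545 μs.
Propagation delays (d/s per hop): 0.0933333, 0.319333, 0.028, 0.0733333 μs; sum = 0.514 μs.
End-to-end = 495 μs.

495 μs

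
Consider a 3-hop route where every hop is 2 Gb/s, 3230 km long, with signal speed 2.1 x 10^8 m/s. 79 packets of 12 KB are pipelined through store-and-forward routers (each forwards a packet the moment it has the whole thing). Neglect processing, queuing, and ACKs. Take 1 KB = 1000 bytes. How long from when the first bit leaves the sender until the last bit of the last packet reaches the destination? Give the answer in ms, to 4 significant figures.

Per-hop transmission t_tx = L/R = 96000/2000000000 = 0.048 ms.
Per-hop propagation t_prop = 3230000/210000000 = 15.381 ms.
Pipeline fill: first packet needs 3·t_tx to clear all hops; remaining 78 packets each add one t_tx.
Total = (3+79-1)·t_tx + 3·t_prop = 81·0.048 + 3·15.381 = 50.03 ms.

50.03 ms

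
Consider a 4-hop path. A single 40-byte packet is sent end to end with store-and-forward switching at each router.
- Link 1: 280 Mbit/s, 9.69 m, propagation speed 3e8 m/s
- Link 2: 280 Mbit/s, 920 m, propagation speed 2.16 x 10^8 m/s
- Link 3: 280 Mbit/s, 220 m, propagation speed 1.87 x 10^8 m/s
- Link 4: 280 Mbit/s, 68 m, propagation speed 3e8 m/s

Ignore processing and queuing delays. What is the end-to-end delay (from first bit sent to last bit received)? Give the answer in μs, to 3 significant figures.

10.3 μs

L = 40 × 8 = 320 bits.
Transmission delay per hop = L/R = 320/280000000 = 1.14286 μs; 4 hops → 4.57143 μs.
Propagation delays (d/s per hop): 0.0323, 4.25926, 1.17647, 0.226667 μs; sum = 5.6947 μs.
End-to-end = 10.3 μs.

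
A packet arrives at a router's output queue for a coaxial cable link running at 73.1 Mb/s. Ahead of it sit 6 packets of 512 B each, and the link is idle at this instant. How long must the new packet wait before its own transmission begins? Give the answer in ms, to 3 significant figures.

0.336 ms

Each queued packet: L/R = 4096/73100000 = 0.0560328 ms.
6 queued → 0.336197 ms.
Queuing delay = 0.336 ms.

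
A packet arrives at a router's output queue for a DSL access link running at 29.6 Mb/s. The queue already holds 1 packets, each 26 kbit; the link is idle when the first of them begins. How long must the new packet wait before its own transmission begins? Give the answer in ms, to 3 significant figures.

Each queued packet: L/R = 26000/29600000 = 0.878378 ms.
1 queued → 0.878378 ms.
Queuing delay = 0.878 ms.

0.878 ms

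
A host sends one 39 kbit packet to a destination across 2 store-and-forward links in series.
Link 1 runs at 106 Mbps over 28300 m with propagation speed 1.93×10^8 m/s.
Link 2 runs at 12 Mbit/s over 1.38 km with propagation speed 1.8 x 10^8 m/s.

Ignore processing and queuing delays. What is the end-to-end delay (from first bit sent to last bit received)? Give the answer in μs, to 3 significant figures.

3770 μs

L = 39000 bits.
Transmission delays (L/R per hop): 367.925, 3250 μs; sum = 3617.92 μs.
Propagation delays (d/s per hop): 146.632, 7.66667 μs; sum = 154.299 μs.
End-to-end = 3770 μs.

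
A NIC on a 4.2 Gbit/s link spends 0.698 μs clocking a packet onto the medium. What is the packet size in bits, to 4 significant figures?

L = R × t_tx = 4200000000 b/s × 6.98e-07 s = 2931.6 bits.

2932 bits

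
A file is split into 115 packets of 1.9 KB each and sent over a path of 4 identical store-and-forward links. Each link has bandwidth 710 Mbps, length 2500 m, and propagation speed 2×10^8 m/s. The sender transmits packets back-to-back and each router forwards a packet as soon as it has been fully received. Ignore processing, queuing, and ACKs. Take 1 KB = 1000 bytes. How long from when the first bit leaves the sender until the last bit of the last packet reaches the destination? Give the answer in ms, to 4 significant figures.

Per-hop transmission t_tx = L/R = 15200/710000000 = 0.0214085 ms.
Per-hop propagation t_prop = 2500/200000000 = 0.0125 ms.
Pipeline fill: first packet needs 4·t_tx to clear all hops; remaining 114 packets each add one t_tx.
Total = (4+115-1)·t_tx + 4·t_prop = 118·0.0214085 + 4·0.0125 = 2.576 ms.

2.576 ms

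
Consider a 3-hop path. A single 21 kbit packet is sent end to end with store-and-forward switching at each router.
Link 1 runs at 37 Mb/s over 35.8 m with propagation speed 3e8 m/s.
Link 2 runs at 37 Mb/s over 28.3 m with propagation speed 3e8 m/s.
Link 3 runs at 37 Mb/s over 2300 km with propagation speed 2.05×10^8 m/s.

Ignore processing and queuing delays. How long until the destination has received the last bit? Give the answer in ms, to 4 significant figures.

L = 21000 bits.
Transmission delay per hop = L/R = 21000/37000000 = 0.567568 ms; 3 hops → 1.7027 ms.
Propagation delays (d/s per hop): 0.000119333, 9.43333e-05, 11.2195 ms; sum = 11.2197 ms.
End-to-end = 12.92 ms.

12.92 ms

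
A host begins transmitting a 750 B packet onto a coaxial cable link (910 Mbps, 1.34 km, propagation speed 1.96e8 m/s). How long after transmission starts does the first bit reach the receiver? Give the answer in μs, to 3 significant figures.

6.84 μs

First bit experiences only propagation delay: d/s = 1340/196000000 = 6.84 μs.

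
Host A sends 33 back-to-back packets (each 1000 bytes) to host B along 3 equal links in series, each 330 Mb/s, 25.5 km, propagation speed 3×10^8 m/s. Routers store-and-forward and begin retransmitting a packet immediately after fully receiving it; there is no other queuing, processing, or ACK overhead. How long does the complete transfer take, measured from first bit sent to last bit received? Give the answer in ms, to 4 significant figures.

Per-hop transmission t_tx = L/R = 8000/330000000 = 0.0242424 ms.
Per-hop propagation t_prop = 25500/300000000 = 0.085 ms.
Pipeline fill: first packet needs 3·t_tx to clear all hops; remaining 32 packets each add one t_tx.
Total = (3+33-1)·t_tx + 3·t_prop = 35·0.0242424 + 3·0.085 = 1.103 ms.

1.103 ms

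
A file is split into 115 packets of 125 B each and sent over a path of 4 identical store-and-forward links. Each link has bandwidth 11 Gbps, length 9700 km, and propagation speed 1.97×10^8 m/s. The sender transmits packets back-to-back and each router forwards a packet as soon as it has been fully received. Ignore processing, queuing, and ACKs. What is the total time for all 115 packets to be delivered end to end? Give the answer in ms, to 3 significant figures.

Per-hop transmission t_tx = L/R = 1000/11000000000 = 9.09091e-05 ms.
Per-hop propagation t_prop = 9700000/197000000 = 49.2386 ms.
Pipeline fill: first packet needs 4·t_tx to clear all hops; remaining 114 packets each add one t_tx.
Total = (4+115-1)·t_tx + 4·t_prop = 118·9.09091e-05 + 4·49.2386 = 197 ms.

197 ms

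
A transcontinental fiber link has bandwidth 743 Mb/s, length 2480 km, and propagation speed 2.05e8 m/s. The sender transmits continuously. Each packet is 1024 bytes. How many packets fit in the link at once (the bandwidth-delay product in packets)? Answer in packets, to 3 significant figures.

Propagation delay = 2480000 / 2.05e+08 = 0.0120976 s.
BDP = R × t_prop = 743000000 × 0.0120976 = 8988490 bits.
In packets of 8192 bits: 1100 packets.

1100 packets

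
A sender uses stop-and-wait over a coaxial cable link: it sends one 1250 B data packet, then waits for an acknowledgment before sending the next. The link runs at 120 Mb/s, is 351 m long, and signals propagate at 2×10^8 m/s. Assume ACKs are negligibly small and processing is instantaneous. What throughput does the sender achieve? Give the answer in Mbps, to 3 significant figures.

t_tx = L/R = 10000/120000000 = 8.33333e-05 s.
t_prop = 351/200000000 = 1.755e-06 s; RTT = 3.51e-06 s.
Cycle = t_tx + RTT = 8.68433e-05 s.
Throughput = L / cycle = 10000 / 8.68433e-05 = 115 Mbps.

115 Mbps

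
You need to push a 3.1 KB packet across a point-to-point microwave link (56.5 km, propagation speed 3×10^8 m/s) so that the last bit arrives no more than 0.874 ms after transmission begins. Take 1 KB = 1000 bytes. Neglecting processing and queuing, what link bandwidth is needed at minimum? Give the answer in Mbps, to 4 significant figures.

L = 24800 bits.
Propagation delay = 56500 / 300000000 = 0.188333 ms.
Transmission budget = 0.874 − 0.188333 = 0.685667 ms.
R ≥ L / t_tx = 24800 bits / 0.000685667 s = 36.17 Mbps.

36.17 Mbps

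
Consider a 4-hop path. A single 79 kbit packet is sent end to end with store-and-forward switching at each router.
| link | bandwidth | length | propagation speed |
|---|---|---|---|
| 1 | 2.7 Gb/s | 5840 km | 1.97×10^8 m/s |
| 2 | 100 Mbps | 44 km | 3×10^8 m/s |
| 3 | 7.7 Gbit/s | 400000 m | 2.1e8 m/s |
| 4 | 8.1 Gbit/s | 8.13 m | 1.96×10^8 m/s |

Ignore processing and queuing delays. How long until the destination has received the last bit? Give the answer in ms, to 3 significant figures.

32.5 ms

L = 79000 bits.
Transmission delays (L/R per hop): 0.0292593, 0.79, 0.0102597, 0.00975309 ms; sum = 0.839272 ms.
Propagation delays (d/s per hop): 29.6447, 0.146667, 1.90476, 4.14796e-05 ms; sum = 31.6961 ms.
End-to-end = 32.5 ms.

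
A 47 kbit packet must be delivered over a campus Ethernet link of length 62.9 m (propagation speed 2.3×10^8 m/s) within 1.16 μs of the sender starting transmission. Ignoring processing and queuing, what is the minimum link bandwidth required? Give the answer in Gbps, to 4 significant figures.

53.02 Gbps

Propagation delay = 62.9 / 2.3e+08 = 0.273478 μs.
Transmission budget = 1.16 − 0.273478 = 0.886522 μs.
R ≥ L / t_tx = 47000 bits / 8.86522e-07 s = 53.02 Gbps.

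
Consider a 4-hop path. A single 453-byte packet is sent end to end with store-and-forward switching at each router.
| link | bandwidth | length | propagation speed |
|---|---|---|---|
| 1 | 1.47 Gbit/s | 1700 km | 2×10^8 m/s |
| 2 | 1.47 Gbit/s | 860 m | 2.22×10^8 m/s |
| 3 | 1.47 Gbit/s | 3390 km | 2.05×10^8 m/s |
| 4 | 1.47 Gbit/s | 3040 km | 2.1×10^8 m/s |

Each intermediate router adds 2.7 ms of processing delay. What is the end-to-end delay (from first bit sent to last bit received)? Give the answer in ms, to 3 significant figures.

L = 453 × 8 = 3624 bits.
Transmission delay per hop = L/R = 3624/1470000000 = 0.00246531 ms; 4 hops → 0.00986122 ms.
Propagation delays (d/s per hop): 8.5, 0.00387387, 16.5366, 14.4762 ms; sum = 39.5166 ms.
Processing at 3 router(s): 3 × 2.7 ms = 8.1 ms.
End-to-end = 47.6 ms.

47.6 ms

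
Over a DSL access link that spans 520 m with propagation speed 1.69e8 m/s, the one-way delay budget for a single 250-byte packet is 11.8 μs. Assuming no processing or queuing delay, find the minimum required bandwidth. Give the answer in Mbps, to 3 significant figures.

229 Mbps

L = 2000 bits.
Propagation delay = 520 / 169000000 = 3.07692 μs.
Transmission budget = 11.8 − 3.07692 = 8.72308 μs.
R ≥ L / t_tx = 2000 bits / 8.72308e-06 s = 229 Mbps.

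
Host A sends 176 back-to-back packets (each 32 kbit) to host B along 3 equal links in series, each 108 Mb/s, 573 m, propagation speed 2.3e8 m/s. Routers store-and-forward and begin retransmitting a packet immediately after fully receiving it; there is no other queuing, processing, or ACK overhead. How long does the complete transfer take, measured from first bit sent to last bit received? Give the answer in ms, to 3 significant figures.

52.7 ms

Per-hop transmission t_tx = L/R = 32000/108000000 = 0.296296 ms.
Per-hop propagation t_prop = 573/2.3e+08 = 0.0024913 ms.
Pipeline fill: first packet needs 3·t_tx to clear all hops; remaining 175 packets each add one t_tx.
Total = (3+176-1)·t_tx + 3·t_prop = 178·0.296296 + 3·0.0024913 = 52.7 ms.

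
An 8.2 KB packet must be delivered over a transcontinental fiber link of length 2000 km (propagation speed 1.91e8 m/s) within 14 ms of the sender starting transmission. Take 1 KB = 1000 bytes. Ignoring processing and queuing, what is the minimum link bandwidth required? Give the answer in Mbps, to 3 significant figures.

18.6 Mbps

L = 65600 bits.
Propagation delay = 2000000 / 191000000 = 10.4712 ms.
Transmission budget = 14 − 10.4712 = 3.5288 ms.
R ≥ L / t_tx = 65600 bits / 0.0035288 s = 18.6 Mbps.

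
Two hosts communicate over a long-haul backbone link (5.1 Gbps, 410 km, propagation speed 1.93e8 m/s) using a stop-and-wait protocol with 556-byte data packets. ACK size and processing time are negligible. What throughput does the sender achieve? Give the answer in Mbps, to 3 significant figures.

1.05 Mbps

t_tx = L/R = 4448/5100000000 = 8.72157e-07 s.
t_prop = 410000/193000000 = 0.00212435 s; RTT = 0.0042487 s.
Cycle = t_tx + RTT = 0.00424958 s.
Throughput = L / cycle = 4448 / 0.00424958 = 1.05 Mbps.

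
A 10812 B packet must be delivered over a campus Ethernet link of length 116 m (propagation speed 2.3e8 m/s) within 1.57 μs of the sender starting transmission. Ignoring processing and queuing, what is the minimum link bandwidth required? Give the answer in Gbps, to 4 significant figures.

81.17 Gbps

L = 86496 bits.
Propagation delay = 116 / 2.3e+08 = 0.504348 μs.
Transmission budget = 1.57 − 0.504348 = 1.06565 μs.
R ≥ L / t_tx = 86496 bits / 1.06565e-06 s = 81.17 Gbps.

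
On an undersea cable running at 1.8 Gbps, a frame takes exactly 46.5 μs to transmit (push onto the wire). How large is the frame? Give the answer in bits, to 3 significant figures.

83700 bits

L = R × t_tx = 1800000000 b/s × 4.65e-05 s = 83700 bits.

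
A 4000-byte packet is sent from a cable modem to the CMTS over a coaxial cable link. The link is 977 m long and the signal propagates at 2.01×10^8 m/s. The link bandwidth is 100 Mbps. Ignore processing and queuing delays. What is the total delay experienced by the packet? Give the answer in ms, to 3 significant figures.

L = 4000 × 8 = 32000 bits.
Transmission delay = L/R = 32000 / 100000000 = 0.32 ms.
Propagation delay = d/s = 977 m / 2.01e+08 m/s = 0.0048607 ms.
Total = 0.325 ms.

0.325 ms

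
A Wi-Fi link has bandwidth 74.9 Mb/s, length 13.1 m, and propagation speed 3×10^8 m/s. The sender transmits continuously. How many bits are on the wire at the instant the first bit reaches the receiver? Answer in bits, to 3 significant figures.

Propagation delay = 13.1 / 300000000 = 4.36667e-08 s.
BDP = R × t_prop = 74900000 × 4.36667e-08 = 3.27063 bits.

3.27 bits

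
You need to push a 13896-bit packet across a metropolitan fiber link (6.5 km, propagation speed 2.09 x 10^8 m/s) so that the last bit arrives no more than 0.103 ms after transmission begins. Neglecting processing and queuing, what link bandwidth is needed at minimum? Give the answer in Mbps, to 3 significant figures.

193 Mbps

Propagation delay = 6500 / 209000000 = 0.0311005 ms.
Transmission budget = 0.103 − 0.0311005 = 0.0718995 ms.
R ≥ L / t_tx = 13896 bits / 7.18995e-05 s = 193 Mbps.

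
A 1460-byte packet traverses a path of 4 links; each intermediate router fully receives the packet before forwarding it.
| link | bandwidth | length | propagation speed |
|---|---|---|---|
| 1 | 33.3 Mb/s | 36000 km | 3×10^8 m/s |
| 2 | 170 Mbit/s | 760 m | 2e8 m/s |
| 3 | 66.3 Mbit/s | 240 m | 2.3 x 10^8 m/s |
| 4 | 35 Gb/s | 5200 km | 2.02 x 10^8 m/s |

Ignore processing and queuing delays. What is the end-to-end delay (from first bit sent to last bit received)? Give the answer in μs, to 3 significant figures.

146000 μs

L = 1460 × 8 = 11680 bits.
Transmission delays (L/R per hop): 350.751, 68.7059, 176.169, 0.333714 μs; sum = 595.959 μs.
Propagation delays (d/s per hop): 120000, 3.8, 1.04348, 25742.6 μs; sum = 145747 μs.
End-to-end = 146000 μs.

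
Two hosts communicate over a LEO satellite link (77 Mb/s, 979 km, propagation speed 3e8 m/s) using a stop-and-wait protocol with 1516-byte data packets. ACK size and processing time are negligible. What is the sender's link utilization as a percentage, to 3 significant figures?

2.36 %

t_tx = L/R = 12128/77000000 = 0.000157506 s.
t_prop = 979000/300000000 = 0.00326333 s; RTT = 0.00652667 s.
Cycle = t_tx + RTT = 0.00668417 s.
Utilization = t_tx / cycle = 0.000157506/0.00668417 = 2.36 %.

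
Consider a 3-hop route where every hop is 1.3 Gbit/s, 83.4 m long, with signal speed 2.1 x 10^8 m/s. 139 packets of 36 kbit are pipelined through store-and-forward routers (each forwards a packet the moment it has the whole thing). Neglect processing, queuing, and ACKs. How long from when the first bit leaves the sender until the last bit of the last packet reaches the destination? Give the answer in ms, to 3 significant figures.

3.91 ms

Per-hop transmission t_tx = L/R = 36000/1300000000 = 0.0276923 ms.
Per-hop propagation t_prop = 83.4/210000000 = 0.000397143 ms.
Pipeline fill: first packet needs 3·t_tx to clear all hops; remaining 138 packets each add one t_tx.
Total = (3+139-1)·t_tx + 3·t_prop = 141·0.0276923 + 3·0.000397143 = 3.91 ms.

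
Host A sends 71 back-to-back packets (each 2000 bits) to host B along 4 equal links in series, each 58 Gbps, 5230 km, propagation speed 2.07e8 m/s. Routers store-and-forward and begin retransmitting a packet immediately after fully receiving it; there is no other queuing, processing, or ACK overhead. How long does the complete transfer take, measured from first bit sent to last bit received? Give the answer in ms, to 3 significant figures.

Per-hop transmission t_tx = L/R = 2000/58000000000 = 3.44828e-05 ms.
Per-hop propagation t_prop = 5230000/2.07e+08 = 25.2657 ms.
Pipeline fill: first packet needs 4·t_tx to clear all hops; remaining 70 packets each add one t_tx.
Total = (4+71-1)·t_tx + 4·t_prop = 74·3.44828e-05 + 4·25.2657 = 101 ms.

101 ms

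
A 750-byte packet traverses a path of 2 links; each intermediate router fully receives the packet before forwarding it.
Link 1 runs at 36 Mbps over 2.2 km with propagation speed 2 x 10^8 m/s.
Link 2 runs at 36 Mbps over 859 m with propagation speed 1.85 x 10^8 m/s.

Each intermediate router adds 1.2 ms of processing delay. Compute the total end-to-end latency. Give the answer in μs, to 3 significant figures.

L = 750 × 8 = 6000 bits.
Transmission delay per hop = L/R = 6000/36000000 = 166.667 μs; 2 hops → 333.333 μs.
Propagation delays (d/s per hop): 11, 4.64324 μs; sum = 15.6432 μs.
Processing at 1 router(s): 1 × 1.2 ms = 1200 μs.
End-to-end = 1550 μs.

1550 μs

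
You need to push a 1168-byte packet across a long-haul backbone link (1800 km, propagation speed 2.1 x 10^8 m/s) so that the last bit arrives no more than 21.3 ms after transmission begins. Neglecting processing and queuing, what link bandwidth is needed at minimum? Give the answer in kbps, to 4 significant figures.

L = 9344 bits.
Propagation delay = 1800000 / 210000000 = 8.57143 ms.
Transmission budget = 21.3 − 8.57143 = 12.7286 ms.
R ≥ L / t_tx = 9344 bits / 0.0127286 s = 734.1 kbps.

734.1 kbps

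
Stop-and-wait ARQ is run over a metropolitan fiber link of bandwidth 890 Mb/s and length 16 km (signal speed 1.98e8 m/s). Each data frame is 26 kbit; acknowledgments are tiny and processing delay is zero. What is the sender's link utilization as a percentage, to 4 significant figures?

15.31 %

t_tx = L/R = 26000/890000000 = 2.92135e-05 s.
t_prop = 16000/198000000 = 8.08081e-05 s; RTT = 0.000161616 s.
Cycle = t_tx + RTT = 0.00019083 s.
Utilization = t_tx / cycle = 2.92135e-05/0.00019083 = 15.31 %.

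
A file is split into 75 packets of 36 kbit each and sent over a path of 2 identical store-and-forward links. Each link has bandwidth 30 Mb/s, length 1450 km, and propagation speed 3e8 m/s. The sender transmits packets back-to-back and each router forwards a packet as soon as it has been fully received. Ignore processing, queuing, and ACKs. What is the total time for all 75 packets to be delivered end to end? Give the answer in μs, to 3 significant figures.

Per-hop transmission t_tx = L/R = 36000/30000000 = 1200 μs.
Per-hop propagation t_prop = 1450000/300000000 = 4833.33 μs.
Pipeline fill: first packet needs 2·t_tx to clear all hops; remaining 74 packets each add one t_tx.
Total = (2+75-1)·t_tx + 2·t_prop = 76·1200 + 2·4833.33 = 101000 μs.

101000 μs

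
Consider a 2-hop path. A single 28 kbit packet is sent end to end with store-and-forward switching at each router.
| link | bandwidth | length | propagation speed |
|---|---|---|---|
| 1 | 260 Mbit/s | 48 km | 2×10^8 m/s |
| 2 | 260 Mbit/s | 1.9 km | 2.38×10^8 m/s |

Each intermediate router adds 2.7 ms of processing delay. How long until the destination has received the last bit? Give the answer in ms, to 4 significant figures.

L = 28000 bits.
Transmission delays (L/R per hop): 0.107692, 0.107692 ms; sum = 0.215385 ms.
Propagation delays (d/s per hop): 0.24, 0.00798319 ms; sum = 0.247983 ms.
Processing at 1 router(s): 1 × 2.7 ms = 2.7 ms.
End-to-end = 3.163 ms.

3.163 ms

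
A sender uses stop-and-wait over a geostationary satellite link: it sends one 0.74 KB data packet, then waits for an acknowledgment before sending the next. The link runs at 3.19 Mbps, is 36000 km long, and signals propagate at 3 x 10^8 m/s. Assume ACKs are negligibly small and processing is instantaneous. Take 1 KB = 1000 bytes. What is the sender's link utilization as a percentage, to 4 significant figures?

t_tx = L/R = 5920/3190000 = 0.0018558 s.
t_prop = 36000000/300000000 = 0.12 s; RTT = 0.24 s.
Cycle = t_tx + RTT = 0.241856 s.
Utilization = t_tx / cycle = 0.0018558/0.241856 = 0.7673 %.

0.7673 %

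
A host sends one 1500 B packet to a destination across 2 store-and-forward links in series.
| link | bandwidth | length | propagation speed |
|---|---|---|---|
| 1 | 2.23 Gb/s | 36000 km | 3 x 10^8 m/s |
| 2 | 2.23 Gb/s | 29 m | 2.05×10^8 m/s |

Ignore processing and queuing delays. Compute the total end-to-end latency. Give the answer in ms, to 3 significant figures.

L = 1500 × 8 = 12000 bits.
Transmission delay per hop = L/R = 12000/2230000000 = 0.00538117 ms; 2 hops → 0.0107623 ms.
Propagation delays (d/s per hop): 120, 0.000141463 ms; sum = 120 ms.
End-to-end = 120 ms.

120 ms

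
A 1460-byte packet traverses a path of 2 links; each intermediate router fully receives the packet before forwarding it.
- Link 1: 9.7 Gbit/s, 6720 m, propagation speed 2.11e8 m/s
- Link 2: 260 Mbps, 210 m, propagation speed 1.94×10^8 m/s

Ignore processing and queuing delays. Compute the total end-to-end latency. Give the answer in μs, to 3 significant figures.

79.1 μs

L = 1460 × 8 = 11680 bits.
Transmission delays (L/R per hop): 1.20412, 44.9231 μs; sum = 46.1272 μs.
Propagation delays (d/s per hop): 31.8483, 1.08247 μs; sum = 32.9308 μs.
End-to-end = 79.1 μs.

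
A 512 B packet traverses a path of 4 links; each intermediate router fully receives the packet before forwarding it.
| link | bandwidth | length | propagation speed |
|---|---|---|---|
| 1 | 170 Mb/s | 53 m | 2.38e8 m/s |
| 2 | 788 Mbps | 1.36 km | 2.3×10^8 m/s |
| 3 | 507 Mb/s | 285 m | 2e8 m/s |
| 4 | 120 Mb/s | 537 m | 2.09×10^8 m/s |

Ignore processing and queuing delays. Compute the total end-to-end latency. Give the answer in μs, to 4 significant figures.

81.63 μs

L = 512 × 8 = 4096 bits.
Transmission delays (L/R per hop): 24.0941, 5.19797, 8.0789, 34.1333 μs; sum = 71.5043 μs.
Propagation delays (d/s per hop): 0.222689, 5.91304, 1.425, 2.56938 μs; sum = 10.1301 μs.
End-to-end = 81.63 μs.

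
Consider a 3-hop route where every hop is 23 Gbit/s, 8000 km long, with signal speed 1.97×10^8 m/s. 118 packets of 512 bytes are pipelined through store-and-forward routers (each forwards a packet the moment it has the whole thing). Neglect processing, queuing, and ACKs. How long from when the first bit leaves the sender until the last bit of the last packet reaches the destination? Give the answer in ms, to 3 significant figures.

122 ms

Per-hop transmission t_tx = L/R = 4096/23000000000 = 0.000178087 ms.
Per-hop propagation t_prop = 8000000/197000000 = 40.6091 ms.
Pipeline fill: first packet needs 3·t_tx to clear all hops; remaining 117 packets each add one t_tx.
Total = (3+118-1)·t_tx + 3·t_prop = 120·0.000178087 + 3·40.6091 = 122 ms.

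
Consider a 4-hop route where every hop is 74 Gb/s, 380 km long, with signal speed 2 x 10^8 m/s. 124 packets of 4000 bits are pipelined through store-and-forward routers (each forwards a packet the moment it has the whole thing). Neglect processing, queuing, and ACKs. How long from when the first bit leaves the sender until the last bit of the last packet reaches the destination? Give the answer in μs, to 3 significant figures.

7610 μs

Per-hop transmission t_tx = L/R = 4000/74000000000 = 0.0540541 μs.
Per-hop propagation t_prop = 380000/200000000 = 1900 μs.
Pipeline fill: first packet needs 4·t_tx to clear all hops; remaining 123 packets each add one t_tx.
Total = (4+124-1)·t_tx + 4·t_prop = 127·0.0540541 + 4·1900 = 7610 μs.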